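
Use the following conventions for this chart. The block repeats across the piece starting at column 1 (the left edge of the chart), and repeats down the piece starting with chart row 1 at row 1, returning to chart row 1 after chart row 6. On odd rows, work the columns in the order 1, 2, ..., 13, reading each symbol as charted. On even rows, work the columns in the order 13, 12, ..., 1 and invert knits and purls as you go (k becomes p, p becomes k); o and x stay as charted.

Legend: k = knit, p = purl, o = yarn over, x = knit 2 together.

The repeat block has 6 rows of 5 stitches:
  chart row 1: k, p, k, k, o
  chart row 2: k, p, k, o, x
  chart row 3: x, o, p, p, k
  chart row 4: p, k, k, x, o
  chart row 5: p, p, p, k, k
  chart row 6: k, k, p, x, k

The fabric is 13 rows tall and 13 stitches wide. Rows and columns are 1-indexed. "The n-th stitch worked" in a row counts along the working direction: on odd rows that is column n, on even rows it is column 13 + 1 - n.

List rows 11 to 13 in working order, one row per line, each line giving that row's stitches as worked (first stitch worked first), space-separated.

Rows as worked:
p p p k k p p p k k p p p
k p p p x k p p p x k p p
k p k k o k p k k o k p k

Derivation:
Row 11: chart row 5, RS - tile across columns 1-13 and work as-is.
Row 12: chart row 6, WS - tiled (columns 1-13): k k p x k k k p x k k k p; work from column 13 back to 1 with k<->p swapped.
Row 13: chart row 1, RS - tile across columns 1-13 and work as-is.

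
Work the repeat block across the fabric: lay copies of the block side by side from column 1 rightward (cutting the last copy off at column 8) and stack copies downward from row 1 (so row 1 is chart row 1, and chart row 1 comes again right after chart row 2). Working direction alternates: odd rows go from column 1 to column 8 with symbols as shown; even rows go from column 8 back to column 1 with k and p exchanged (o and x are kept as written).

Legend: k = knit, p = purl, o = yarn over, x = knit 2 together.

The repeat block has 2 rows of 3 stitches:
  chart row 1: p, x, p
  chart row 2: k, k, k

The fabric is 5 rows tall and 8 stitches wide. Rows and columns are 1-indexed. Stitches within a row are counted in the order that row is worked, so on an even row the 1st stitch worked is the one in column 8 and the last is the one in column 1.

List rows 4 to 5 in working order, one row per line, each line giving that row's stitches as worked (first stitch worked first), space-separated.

== ROWS AS WORKED ==
p p p p p p p p
p x p p x p p x

Derivation:
Row 4: chart row 2, WS - tiled (columns 1-8): k k k k k k k k; work from column 8 back to 1 with k<->p swapped.
Row 5: chart row 1, RS - tile across columns 1-8 and work as-is.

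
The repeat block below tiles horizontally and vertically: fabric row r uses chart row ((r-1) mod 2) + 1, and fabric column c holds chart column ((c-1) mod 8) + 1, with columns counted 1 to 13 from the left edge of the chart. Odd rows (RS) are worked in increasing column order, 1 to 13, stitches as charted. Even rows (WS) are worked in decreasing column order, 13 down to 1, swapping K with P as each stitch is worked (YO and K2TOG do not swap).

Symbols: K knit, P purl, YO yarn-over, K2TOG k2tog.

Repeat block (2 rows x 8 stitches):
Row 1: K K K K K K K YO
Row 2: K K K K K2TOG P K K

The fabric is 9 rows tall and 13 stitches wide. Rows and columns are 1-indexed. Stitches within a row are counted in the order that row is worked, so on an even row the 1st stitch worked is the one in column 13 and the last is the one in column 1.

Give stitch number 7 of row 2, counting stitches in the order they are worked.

Row 2 uses chart row ((2-1) mod 2)+1 = 2. Row 2 is even, so WS.
Chart row 2 tiled across columns 1-13: K K K K K2TOG P K K K K K K K2TOG
WS: work from column 13 back to column 1 (reverse the tiled row), swapping K<->P (YO and K2TOG unchanged).
Row 2 as worked: K2TOG P P P P P P K K2TOG P P P P
Counting 7 along the worked row gives P.

== STITCH ==
P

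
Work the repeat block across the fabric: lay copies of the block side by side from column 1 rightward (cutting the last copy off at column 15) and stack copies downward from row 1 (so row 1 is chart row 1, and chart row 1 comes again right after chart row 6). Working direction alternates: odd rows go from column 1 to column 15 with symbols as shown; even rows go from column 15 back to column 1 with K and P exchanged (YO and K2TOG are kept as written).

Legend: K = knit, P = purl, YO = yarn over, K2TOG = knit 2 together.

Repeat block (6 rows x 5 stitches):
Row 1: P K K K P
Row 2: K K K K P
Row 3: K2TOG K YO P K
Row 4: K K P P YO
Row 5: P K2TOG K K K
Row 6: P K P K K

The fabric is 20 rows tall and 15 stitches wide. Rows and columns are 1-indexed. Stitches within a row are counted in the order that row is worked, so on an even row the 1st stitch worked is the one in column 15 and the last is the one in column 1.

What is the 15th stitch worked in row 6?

Row 6: (6-1) mod 6 = 5, so use chart row 6. Even row -> WS.
Chart row 6 tiled across columns 1-15: P K P K K P K P K K P K P K K
Wrong side: read the tiled row from column 15 down to 1 and exchange K with P (leave YO, K2TOG).
Row 6 as worked: P P K P K P P K P K P P K P K
Counting 15 along the worked row gives K.

Result:
K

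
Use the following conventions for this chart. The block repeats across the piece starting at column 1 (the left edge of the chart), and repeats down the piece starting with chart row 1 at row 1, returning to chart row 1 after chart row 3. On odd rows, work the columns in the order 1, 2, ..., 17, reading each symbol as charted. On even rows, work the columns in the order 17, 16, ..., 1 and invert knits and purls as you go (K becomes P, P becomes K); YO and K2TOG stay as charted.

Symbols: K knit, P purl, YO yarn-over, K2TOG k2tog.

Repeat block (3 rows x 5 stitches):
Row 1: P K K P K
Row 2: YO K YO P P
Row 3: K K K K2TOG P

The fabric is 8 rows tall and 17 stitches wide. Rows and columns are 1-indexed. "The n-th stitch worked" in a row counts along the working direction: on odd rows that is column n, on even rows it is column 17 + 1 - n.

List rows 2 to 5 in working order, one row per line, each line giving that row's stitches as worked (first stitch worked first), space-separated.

Row 2: chart row 2, WS - tiled (columns 1-17): YO K YO P P YO K YO P P YO K YO P P YO K; work from column 17 back to 1 with K<->P swapped.
Row 3: chart row 3, RS - tile across columns 1-17 and work as-is.
Row 4: chart row 1, WS - tiled (columns 1-17): P K K P K P K K P K P K K P K P K; work from column 17 back to 1 with K<->P swapped.
Row 5: chart row 2, RS - tile across columns 1-17 and work as-is.

Result:
P YO K K YO P YO K K YO P YO K K YO P YO
K K K K2TOG P K K K K2TOG P K K K K2TOG P K K
P K P K P P K P K P P K P K P P K
YO K YO P P YO K YO P P YO K YO P P YO K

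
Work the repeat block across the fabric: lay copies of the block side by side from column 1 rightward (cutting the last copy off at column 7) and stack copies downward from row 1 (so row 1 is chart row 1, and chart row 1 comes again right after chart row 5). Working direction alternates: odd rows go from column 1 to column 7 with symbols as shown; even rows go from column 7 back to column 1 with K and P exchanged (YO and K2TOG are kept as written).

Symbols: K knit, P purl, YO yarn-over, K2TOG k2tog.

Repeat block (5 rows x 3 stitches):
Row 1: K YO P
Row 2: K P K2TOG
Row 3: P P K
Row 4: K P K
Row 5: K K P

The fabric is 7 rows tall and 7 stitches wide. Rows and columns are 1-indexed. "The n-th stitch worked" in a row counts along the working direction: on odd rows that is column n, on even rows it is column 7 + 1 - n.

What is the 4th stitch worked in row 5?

Row 5 uses chart row ((5-1) mod 5)+1 = 5. Row 5 is odd, so RS.
Chart row 5 tiled across columns 1-7: K K P K K P K
Right side: take the tiled row as-is (worked left to right from column 1).
Stitch 4 in working order -> K

== STITCH ==
K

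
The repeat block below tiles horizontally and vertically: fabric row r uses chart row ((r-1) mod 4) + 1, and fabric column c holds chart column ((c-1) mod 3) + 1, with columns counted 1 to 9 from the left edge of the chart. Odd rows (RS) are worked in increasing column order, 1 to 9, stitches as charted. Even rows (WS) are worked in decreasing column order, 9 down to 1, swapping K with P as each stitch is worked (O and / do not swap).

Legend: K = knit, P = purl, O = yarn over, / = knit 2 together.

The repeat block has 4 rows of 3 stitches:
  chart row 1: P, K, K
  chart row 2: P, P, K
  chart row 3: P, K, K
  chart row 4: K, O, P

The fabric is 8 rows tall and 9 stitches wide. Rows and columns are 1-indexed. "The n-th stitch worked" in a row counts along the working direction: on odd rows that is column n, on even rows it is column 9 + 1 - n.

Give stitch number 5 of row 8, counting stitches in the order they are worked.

Row 8 uses chart row ((8-1) mod 4)+1 = 4. Row 8 is even, so WS.
Chart row 4 tiled across columns 1-9: K O P K O P K O P
Wrong side: read the tiled row from column 9 down to 1 and exchange K with P (leave O, /).
Row 8 as worked: K O P K O P K O P
Stitch 5 in working order -> O

Stitch:
O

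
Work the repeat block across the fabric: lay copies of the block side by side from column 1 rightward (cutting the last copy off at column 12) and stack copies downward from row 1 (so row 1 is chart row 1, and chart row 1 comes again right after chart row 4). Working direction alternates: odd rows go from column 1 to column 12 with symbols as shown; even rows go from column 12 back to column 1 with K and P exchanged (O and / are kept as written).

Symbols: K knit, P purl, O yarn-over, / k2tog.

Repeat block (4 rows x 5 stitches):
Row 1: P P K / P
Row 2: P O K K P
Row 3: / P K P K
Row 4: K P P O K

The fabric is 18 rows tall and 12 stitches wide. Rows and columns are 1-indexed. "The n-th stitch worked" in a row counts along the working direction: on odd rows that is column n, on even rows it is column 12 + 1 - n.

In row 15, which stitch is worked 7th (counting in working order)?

== STITCH ==
P

Derivation:
Row 15 uses chart row ((15-1) mod 4)+1 = 3. Row 15 is odd, so RS.
Chart row 3 tiled across columns 1-12: / P K P K / P K P K / P
Right side: take the tiled row as-is (worked left to right from column 1).
Stitch 7 in working order -> P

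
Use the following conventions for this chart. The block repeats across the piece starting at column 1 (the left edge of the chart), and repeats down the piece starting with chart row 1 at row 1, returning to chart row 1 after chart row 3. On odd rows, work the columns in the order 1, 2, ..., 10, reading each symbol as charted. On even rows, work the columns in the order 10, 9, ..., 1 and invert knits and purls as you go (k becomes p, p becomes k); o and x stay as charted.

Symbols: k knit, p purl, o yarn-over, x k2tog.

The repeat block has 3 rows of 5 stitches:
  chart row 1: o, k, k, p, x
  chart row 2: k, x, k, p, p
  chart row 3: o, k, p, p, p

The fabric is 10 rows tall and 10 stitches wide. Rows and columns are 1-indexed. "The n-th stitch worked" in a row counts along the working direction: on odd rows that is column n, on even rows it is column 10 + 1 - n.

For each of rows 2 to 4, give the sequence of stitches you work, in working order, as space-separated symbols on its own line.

Result:
k k p x p k k p x p
o k p p p o k p p p
x k p p o x k p p o

Derivation:
Row 2: chart row 2, WS - tiled (columns 1-10): k x k p p k x k p p; work from column 10 back to 1 with k<->p swapped.
Row 3: chart row 3, RS - tile across columns 1-10 and work as-is.
Row 4: chart row 1, WS - tiled (columns 1-10): o k k p x o k k p x; work from column 10 back to 1 with k<->p swapped.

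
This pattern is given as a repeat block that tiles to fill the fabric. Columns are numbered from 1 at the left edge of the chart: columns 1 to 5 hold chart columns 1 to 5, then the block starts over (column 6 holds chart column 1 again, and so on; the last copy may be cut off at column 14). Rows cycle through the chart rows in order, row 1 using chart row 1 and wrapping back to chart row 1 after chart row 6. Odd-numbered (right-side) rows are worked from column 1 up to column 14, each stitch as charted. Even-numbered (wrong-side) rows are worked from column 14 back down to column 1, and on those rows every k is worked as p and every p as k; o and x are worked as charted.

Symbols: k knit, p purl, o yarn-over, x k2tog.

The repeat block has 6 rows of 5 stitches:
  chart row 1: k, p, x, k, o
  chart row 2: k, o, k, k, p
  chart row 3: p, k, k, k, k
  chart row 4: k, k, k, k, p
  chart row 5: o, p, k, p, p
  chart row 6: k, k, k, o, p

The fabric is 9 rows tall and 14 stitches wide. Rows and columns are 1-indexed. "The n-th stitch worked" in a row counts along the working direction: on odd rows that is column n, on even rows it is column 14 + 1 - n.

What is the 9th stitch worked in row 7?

Row 7 uses chart row ((7-1) mod 6)+1 = 1. Row 7 is odd, so RS.
Chart row 1 tiled across columns 1-14: k p x k o k p x k o k p x k
Right side: take the tiled row as-is (worked left to right from column 1).
Counting 9 along the worked row gives k.

Result:
k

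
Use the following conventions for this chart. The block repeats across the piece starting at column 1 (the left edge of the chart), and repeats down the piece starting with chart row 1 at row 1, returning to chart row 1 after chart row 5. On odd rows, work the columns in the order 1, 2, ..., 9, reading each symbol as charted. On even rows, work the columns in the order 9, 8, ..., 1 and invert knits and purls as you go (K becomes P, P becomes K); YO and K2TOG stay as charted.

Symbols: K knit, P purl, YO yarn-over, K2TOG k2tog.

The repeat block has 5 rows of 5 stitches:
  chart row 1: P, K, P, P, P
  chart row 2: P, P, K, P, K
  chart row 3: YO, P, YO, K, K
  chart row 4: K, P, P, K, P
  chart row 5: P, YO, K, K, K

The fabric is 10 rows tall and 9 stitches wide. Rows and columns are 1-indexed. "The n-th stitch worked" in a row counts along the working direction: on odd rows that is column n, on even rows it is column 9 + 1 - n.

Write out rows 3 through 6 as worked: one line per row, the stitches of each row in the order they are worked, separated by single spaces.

Row 3: chart row 3, RS - tile across columns 1-9 and work as-is.
Row 4: chart row 4, WS - tiled (columns 1-9): K P P K P K P P K; work from column 9 back to 1 with K<->P swapped.
Row 5: chart row 5, RS - tile across columns 1-9 and work as-is.
Row 6: chart row 1, WS - tiled (columns 1-9): P K P P P P K P P; work from column 9 back to 1 with K<->P swapped.

Result:
YO P YO K K YO P YO K
P K K P K P K K P
P YO K K K P YO K K
K K P K K K K P K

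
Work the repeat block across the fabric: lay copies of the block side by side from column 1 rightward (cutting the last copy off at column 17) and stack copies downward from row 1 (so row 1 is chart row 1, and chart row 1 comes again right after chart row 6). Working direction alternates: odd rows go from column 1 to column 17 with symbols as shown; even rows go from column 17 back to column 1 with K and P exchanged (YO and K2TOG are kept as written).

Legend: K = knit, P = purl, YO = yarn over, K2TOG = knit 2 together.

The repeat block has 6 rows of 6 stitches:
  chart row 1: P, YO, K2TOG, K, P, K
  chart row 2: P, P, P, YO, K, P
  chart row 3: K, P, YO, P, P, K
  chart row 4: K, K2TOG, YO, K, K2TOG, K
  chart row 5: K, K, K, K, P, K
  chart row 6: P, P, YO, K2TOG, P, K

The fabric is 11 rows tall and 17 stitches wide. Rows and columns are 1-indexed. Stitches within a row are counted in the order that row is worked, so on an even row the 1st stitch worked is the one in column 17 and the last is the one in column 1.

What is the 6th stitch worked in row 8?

Row 8 uses chart row ((8-1) mod 6)+1 = 2. Row 8 is even, so WS.
Chart row 2 tiled across columns 1-17: P P P YO K P P P P YO K P P P P YO K
Wrong side: read the tiled row from column 17 down to 1 and exchange K with P (leave YO, K2TOG).
Row 8 as worked: P YO K K K K P YO K K K K P YO K K K
Counting 6 along the worked row gives K.

== STITCH ==
K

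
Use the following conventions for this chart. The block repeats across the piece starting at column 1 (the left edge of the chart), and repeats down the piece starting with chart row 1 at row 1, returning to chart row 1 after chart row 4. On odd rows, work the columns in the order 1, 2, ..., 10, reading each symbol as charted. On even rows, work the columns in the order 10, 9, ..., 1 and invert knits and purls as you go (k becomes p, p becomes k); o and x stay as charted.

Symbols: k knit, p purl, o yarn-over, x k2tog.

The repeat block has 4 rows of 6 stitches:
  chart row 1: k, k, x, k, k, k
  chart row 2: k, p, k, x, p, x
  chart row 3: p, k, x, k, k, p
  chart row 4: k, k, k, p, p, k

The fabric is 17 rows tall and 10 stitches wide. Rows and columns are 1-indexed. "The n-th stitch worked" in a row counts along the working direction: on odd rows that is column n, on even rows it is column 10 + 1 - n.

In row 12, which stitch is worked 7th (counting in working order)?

Stitch:
k

Derivation:
For row 12: chart row = ((12-1) mod 4) + 1 = 4; this is a WS (even) row.
Chart row 4 tiled across columns 1-10: k k k p p k k k k p
Wrong side: read the tiled row from column 10 down to 1 and exchange k with p (leave o, x).
Row 12 as worked: k p p p p k k p p p
Counting 7 along the worked row gives k.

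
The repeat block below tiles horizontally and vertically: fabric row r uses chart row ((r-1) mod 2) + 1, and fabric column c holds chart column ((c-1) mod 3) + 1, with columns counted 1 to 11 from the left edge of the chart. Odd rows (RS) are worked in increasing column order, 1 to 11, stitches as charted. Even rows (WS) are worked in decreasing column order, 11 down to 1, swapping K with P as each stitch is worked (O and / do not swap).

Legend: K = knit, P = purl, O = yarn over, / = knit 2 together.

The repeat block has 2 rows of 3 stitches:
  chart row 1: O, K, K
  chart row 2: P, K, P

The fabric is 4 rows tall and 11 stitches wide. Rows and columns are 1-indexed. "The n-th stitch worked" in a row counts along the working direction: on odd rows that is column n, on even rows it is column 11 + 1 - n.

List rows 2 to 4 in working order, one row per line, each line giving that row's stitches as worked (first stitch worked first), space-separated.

Result:
P K K P K K P K K P K
O K K O K K O K K O K
P K K P K K P K K P K

Derivation:
Row 2: chart row 2, WS - tiled (columns 1-11): P K P P K P P K P P K; work from column 11 back to 1 with K<->P swapped.
Row 3: chart row 1, RS - tile across columns 1-11 and work as-is.
Row 4: chart row 2, WS - tiled (columns 1-11): P K P P K P P K P P K; work from column 11 back to 1 with K<->P swapped.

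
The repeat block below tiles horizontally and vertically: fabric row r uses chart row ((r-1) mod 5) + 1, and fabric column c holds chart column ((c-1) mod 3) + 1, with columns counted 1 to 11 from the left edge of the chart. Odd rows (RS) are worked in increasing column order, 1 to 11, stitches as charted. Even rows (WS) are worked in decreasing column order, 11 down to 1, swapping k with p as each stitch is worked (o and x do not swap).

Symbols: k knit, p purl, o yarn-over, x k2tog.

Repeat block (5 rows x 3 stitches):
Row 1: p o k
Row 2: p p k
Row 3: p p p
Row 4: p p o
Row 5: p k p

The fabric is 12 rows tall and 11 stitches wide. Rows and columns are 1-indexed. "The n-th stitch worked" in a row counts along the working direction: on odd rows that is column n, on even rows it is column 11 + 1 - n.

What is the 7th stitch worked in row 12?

Result:
k

Derivation:
For row 12: chart row = ((12-1) mod 5) + 1 = 2; this is a WS (even) row.
Chart row 2 tiled across columns 1-11: p p k p p k p p k p p
WS row: flip the tiled sequence (start at column 11) and apply k<->p; o and x stay.
Row 12 as worked: k k p k k p k k p k k
Stitch 7 in working order -> k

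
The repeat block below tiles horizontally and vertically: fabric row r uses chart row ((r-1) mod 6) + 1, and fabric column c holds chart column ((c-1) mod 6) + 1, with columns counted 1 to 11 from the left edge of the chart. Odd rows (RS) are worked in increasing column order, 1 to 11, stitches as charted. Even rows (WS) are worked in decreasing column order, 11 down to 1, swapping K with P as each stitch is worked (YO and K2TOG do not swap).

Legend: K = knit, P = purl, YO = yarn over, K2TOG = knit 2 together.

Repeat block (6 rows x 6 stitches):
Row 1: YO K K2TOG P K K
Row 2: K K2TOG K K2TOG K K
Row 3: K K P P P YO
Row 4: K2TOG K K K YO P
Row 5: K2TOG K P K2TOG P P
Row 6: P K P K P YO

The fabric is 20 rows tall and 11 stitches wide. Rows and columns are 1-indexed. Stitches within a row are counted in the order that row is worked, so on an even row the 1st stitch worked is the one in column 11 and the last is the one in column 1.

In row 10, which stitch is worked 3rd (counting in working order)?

Row 10: (10-1) mod 6 = 3, so use chart row 4. Even row -> WS.
Chart row 4 tiled across columns 1-11: K2TOG K K K YO P K2TOG K K K YO
Wrong side: read the tiled row from column 11 down to 1 and exchange K with P (leave YO, K2TOG).
Row 10 as worked: YO P P P K2TOG K YO P P P K2TOG
Stitch 3 in working order -> P

== STITCH ==
P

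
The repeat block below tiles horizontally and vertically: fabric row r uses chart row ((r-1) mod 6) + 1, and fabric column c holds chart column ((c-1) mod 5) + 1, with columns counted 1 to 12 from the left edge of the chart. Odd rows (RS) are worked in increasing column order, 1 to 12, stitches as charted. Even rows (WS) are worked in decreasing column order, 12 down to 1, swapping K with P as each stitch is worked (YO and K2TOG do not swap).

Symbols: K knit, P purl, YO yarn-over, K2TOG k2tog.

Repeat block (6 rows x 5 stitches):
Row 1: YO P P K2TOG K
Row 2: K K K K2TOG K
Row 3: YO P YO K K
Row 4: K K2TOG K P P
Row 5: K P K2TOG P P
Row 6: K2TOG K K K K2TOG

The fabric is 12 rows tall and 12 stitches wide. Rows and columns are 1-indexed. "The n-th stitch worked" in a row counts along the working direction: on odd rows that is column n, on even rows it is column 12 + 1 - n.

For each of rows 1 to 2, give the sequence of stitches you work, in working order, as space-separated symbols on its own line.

Row 1: chart row 1, RS - tile across columns 1-12 and work as-is.
Row 2: chart row 2, WS - tiled (columns 1-12): K K K K2TOG K K K K K2TOG K K K; work from column 12 back to 1 with K<->P swapped.

Result:
YO P P K2TOG K YO P P K2TOG K YO P
P P P K2TOG P P P P K2TOG P P P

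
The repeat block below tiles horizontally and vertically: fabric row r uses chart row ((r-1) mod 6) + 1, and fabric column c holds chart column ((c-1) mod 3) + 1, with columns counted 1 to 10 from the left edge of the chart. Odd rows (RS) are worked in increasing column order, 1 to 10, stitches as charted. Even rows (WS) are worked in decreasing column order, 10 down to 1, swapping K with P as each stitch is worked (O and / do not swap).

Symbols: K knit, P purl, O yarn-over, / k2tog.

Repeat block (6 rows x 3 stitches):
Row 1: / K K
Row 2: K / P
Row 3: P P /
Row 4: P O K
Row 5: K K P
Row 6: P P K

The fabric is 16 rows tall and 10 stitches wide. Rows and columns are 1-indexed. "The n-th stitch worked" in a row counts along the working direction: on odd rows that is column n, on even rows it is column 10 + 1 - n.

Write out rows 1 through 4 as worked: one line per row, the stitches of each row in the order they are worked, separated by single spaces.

Row 1: chart row 1, RS - tile across columns 1-10 and work as-is.
Row 2: chart row 2, WS - tiled (columns 1-10): K / P K / P K / P K; work from column 10 back to 1 with K<->P swapped.
Row 3: chart row 3, RS - tile across columns 1-10 and work as-is.
Row 4: chart row 4, WS - tiled (columns 1-10): P O K P O K P O K P; work from column 10 back to 1 with K<->P swapped.

Rows as worked:
/ K K / K K / K K /
P K / P K / P K / P
P P / P P / P P / P
K P O K P O K P O K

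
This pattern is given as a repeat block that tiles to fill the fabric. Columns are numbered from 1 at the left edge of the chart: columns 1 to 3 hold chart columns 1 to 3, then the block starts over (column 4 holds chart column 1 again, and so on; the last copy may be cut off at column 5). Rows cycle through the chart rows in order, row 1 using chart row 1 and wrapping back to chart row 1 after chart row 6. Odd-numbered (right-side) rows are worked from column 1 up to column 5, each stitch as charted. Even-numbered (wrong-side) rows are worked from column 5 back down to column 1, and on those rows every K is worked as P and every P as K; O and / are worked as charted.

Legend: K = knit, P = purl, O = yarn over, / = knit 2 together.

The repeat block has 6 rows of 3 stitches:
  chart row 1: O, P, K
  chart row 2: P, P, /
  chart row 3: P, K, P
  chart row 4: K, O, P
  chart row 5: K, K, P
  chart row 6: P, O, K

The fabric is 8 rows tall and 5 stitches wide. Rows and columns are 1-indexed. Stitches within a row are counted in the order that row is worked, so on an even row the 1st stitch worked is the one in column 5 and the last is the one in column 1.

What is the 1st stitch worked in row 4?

Row 4 uses chart row ((4-1) mod 6)+1 = 4. Row 4 is even, so WS.
Chart row 4 tiled across columns 1-5: K O P K O
WS: work from column 5 back to column 1 (reverse the tiled row), swapping K<->P (O and / unchanged).
Row 4 as worked: O P K O P
The 1st stitch worked is O.

== STITCH ==
O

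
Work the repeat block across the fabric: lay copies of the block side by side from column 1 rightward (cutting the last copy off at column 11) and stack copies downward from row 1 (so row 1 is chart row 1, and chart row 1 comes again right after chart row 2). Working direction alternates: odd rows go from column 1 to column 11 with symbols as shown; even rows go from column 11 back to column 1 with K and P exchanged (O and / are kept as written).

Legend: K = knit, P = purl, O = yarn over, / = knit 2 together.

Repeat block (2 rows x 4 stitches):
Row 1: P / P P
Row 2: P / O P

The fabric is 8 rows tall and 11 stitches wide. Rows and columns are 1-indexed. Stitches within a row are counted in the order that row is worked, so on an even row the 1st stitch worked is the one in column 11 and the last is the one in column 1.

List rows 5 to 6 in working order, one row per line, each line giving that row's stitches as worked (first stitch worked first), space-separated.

== ROWS AS WORKED ==
P / P P P / P P P / P
O / K K O / K K O / K

Derivation:
Row 5: chart row 1, RS - tile across columns 1-11 and work as-is.
Row 6: chart row 2, WS - tiled (columns 1-11): P / O P P / O P P / O; work from column 11 back to 1 with K<->P swapped.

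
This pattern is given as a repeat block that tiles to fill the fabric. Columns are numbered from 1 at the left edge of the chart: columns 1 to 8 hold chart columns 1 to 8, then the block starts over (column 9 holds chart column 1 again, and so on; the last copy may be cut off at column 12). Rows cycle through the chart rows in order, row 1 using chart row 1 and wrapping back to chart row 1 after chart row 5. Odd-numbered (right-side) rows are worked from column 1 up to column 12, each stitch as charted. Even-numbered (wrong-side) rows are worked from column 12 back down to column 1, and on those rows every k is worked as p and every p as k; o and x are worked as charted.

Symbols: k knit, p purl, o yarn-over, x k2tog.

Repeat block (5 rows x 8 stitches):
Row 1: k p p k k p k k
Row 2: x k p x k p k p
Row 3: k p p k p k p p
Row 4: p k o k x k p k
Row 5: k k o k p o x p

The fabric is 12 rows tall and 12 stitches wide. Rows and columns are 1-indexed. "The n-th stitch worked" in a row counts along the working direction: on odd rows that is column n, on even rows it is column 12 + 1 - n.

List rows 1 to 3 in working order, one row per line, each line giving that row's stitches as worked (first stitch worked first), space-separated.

Row 1: chart row 1, RS - tile across columns 1-12 and work as-is.
Row 2: chart row 2, WS - tiled (columns 1-12): x k p x k p k p x k p x; work from column 12 back to 1 with k<->p swapped.
Row 3: chart row 3, RS - tile across columns 1-12 and work as-is.

Result:
k p p k k p k k k p p k
x k p x k p k p x k p x
k p p k p k p p k p p k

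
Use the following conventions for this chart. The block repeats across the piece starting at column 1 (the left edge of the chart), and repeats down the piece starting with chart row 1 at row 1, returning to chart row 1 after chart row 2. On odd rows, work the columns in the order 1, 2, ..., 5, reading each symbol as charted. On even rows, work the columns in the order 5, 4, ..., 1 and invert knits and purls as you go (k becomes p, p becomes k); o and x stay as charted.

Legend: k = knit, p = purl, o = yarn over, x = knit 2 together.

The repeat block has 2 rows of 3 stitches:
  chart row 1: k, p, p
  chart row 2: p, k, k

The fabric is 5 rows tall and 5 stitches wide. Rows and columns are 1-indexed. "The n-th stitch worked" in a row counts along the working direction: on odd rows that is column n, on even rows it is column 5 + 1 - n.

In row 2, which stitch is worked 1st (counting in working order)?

== STITCH ==
p

Derivation:
Row 2 uses chart row ((2-1) mod 2)+1 = 2. Row 2 is even, so WS.
Chart row 2 tiled across columns 1-5: p k k p k
WS row: flip the tiled sequence (start at column 5) and apply k<->p; o and x stay.
Row 2 as worked: p k p p k
Stitch 1 in working order -> p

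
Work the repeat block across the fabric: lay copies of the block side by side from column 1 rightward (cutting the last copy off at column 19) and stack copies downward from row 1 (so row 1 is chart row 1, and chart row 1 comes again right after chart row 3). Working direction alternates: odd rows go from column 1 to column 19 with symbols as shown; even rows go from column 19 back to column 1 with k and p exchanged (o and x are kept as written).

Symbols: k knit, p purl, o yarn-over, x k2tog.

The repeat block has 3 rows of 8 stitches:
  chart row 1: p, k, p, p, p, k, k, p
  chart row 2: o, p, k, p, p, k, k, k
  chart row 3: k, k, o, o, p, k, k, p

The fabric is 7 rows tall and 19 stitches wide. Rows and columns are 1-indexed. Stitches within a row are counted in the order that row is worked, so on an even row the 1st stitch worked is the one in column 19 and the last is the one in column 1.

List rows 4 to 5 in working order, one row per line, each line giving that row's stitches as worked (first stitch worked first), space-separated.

Row 4: chart row 1, WS - tiled (columns 1-19): p k p p p k k p p k p p p k k p p k p; work from column 19 back to 1 with k<->p swapped.
Row 5: chart row 2, RS - tile across columns 1-19 and work as-is.

Rows as worked:
k p k k p p k k k p k k p p k k k p k
o p k p p k k k o p k p p k k k o p k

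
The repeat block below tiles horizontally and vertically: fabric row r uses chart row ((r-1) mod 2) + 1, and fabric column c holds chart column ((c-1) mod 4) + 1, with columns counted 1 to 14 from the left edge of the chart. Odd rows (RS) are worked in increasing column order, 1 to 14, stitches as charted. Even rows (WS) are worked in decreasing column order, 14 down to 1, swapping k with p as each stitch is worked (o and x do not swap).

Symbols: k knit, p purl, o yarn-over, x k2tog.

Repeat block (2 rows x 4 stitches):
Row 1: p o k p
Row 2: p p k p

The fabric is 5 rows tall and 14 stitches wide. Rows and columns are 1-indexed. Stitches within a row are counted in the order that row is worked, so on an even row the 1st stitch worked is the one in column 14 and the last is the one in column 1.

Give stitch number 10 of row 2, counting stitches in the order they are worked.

Result:
k

Derivation:
Row 2: (2-1) mod 2 = 1, so use chart row 2. Even row -> WS.
Chart row 2 tiled across columns 1-14: p p k p p p k p p p k p p p
Wrong side: read the tiled row from column 14 down to 1 and exchange k with p (leave o, x).
Row 2 as worked: k k k p k k k p k k k p k k
Stitch 10 in working order -> k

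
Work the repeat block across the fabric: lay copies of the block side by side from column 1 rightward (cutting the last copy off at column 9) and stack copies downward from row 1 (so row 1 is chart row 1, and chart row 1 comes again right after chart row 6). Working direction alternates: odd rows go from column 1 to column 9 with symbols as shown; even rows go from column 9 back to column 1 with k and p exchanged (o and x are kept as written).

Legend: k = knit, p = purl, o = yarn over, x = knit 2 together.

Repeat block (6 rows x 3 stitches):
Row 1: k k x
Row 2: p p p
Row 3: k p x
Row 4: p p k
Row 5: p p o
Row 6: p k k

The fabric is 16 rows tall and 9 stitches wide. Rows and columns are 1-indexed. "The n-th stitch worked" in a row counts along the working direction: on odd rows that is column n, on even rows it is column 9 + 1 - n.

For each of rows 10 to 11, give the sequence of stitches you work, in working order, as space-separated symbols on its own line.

Row 10: chart row 4, WS - tiled (columns 1-9): p p k p p k p p k; work from column 9 back to 1 with k<->p swapped.
Row 11: chart row 5, RS - tile across columns 1-9 and work as-is.

Result:
p k k p k k p k k
p p o p p o p p o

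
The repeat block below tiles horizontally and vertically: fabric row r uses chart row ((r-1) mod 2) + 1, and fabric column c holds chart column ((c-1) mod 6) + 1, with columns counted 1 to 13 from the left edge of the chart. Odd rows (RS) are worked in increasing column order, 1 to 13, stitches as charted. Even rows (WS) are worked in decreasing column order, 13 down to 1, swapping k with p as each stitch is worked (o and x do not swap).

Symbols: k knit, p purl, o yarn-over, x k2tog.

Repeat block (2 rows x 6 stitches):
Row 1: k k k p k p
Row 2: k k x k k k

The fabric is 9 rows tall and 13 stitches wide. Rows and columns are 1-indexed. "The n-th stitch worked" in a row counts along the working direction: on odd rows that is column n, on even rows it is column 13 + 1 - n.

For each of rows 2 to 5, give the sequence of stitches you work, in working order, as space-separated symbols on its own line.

Row 2: chart row 2, WS - tiled (columns 1-13): k k x k k k k k x k k k k; work from column 13 back to 1 with k<->p swapped.
Row 3: chart row 1, RS - tile across columns 1-13 and work as-is.
Row 4: chart row 2, WS - tiled (columns 1-13): k k x k k k k k x k k k k; work from column 13 back to 1 with k<->p swapped.
Row 5: chart row 1, RS - tile across columns 1-13 and work as-is.

Rows as worked:
p p p p x p p p p p x p p
k k k p k p k k k p k p k
p p p p x p p p p p x p p
k k k p k p k k k p k p k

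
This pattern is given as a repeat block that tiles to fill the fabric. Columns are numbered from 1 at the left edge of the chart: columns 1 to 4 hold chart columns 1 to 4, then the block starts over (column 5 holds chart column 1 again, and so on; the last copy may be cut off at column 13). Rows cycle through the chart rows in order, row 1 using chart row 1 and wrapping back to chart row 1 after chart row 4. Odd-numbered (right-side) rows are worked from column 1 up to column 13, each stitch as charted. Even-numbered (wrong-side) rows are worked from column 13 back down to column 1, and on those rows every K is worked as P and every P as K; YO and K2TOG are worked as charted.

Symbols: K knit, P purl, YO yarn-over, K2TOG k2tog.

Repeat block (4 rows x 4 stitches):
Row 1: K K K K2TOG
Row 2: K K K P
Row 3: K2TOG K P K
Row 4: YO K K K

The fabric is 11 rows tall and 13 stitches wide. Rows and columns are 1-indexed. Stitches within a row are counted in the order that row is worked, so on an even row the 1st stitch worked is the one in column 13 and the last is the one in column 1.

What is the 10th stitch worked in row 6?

Result:
K

Derivation:
For row 6: chart row = ((6-1) mod 4) + 1 = 2; this is a WS (even) row.
Chart row 2 tiled across columns 1-13: K K K P K K K P K K K P K
WS row: flip the tiled sequence (start at column 13) and apply K<->P; YO and K2TOG stay.
Row 6 as worked: P K P P P K P P P K P P P
Stitch 10 in working order -> K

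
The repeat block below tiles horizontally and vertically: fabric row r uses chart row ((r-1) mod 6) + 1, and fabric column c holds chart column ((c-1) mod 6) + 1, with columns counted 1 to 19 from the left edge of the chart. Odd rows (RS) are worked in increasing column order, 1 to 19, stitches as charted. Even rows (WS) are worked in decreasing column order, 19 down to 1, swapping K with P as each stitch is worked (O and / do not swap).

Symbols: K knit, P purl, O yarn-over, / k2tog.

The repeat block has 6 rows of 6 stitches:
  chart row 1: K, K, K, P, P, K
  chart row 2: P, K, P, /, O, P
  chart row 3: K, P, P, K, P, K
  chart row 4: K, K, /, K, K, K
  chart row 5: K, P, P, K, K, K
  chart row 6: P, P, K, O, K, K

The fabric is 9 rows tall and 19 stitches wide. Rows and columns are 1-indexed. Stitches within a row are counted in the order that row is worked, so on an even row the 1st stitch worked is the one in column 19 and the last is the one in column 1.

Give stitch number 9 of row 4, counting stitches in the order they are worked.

== STITCH ==
P

Derivation:
Row 4 uses chart row ((4-1) mod 6)+1 = 4. Row 4 is even, so WS.
Chart row 4 tiled across columns 1-19: K K / K K K K K / K K K K K / K K K K
WS row: flip the tiled sequence (start at column 19) and apply K<->P; O and / stay.
Row 4 as worked: P P P P / P P P P P / P P P P P / P P
Counting 9 along the worked row gives P.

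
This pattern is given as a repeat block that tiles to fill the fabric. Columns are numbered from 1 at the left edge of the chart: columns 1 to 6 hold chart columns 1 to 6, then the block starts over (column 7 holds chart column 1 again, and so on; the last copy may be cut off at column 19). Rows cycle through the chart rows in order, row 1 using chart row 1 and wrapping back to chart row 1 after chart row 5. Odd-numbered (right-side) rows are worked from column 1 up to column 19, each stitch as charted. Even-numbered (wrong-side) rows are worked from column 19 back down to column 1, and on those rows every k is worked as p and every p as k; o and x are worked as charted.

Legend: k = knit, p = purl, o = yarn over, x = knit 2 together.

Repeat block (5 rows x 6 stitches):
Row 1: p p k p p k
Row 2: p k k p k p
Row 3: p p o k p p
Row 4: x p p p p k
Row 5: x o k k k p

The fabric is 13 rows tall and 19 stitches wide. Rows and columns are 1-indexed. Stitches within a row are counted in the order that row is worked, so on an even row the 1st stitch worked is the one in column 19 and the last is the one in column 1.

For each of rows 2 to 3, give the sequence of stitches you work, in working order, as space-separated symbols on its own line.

Row 2: chart row 2, WS - tiled (columns 1-19): p k k p k p p k k p k p p k k p k p p; work from column 19 back to 1 with k<->p swapped.
Row 3: chart row 3, RS - tile across columns 1-19 and work as-is.

Result:
k k p k p p k k p k p p k k p k p p k
p p o k p p p p o k p p p p o k p p p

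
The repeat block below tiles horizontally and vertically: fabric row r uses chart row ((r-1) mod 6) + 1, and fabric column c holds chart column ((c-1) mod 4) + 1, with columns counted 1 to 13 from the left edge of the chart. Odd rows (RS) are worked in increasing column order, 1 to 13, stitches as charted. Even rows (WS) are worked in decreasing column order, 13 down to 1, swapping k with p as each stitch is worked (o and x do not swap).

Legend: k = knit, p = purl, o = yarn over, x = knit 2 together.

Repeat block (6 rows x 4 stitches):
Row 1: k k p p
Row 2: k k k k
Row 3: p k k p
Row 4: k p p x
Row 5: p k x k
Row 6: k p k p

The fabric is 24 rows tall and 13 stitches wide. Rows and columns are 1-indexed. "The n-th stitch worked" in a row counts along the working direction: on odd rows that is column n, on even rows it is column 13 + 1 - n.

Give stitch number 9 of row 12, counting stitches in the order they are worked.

Result:
p

Derivation:
Row 12 uses chart row ((12-1) mod 6)+1 = 6. Row 12 is even, so WS.
Chart row 6 tiled across columns 1-13: k p k p k p k p k p k p k
WS: work from column 13 back to column 1 (reverse the tiled row), swapping k<->p (o and x unchanged).
Row 12 as worked: p k p k p k p k p k p k p
Counting 9 along the worked row gives p.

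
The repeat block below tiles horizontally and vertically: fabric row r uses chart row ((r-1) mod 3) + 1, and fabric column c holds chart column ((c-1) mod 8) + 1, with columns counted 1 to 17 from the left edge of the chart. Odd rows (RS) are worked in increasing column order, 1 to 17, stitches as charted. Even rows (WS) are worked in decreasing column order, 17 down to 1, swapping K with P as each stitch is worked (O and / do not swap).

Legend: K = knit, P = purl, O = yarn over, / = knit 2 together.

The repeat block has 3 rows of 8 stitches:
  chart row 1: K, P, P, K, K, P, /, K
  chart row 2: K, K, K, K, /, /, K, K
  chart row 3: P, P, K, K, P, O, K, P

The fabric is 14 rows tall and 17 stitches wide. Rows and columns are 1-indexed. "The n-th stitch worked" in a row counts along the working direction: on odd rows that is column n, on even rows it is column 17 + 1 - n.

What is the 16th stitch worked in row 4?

For row 4: chart row = ((4-1) mod 3) + 1 = 1; this is a WS (even) row.
Chart row 1 tiled across columns 1-17: K P P K K P / K K P P K K P / K K
WS row: flip the tiled sequence (start at column 17) and apply K<->P; O and / stay.
Row 4 as worked: P P / K P P K K P P / K P P K K P
Stitch 16 in working order -> K

Stitch:
K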